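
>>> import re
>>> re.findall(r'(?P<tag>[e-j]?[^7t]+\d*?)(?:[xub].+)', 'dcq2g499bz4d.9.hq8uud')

Pattern: optionally a character in [e-j], then one or more of any character except [7t], then zero or more of a digit (lazy) (captured as 'tag'); then one of [xub], then one or more of any character (non-capturing group).
With a single group, `findall` returns only what that group captured — 1 item.

['dcq2g499bz4d.9.hq8u']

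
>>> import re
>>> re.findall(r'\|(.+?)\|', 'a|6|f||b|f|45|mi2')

A non-greedy quantifier consumes as few characters as it can — just enough that the remainder of the pattern still matches from where it stops; whatever follows it matches normally.
`findall` collects group 1 from each match (3 total).

['6', '|b', '45']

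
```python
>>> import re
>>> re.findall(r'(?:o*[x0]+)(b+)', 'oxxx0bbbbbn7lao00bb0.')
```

['bbbbb', 'bb']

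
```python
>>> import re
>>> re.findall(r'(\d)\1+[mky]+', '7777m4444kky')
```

['7', '4']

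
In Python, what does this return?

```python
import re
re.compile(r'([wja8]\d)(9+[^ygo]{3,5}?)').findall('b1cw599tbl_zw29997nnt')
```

[('w5', '99tbl'), ('w2', '9997nn')]

With 2 capturing groups, `findall` returns a 2-tuple per match.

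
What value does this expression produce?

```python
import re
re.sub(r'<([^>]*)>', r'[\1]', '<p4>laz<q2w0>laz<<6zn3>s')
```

Matches: at [0:4] → '<p4>'; at [7:13] → '<q2w0>'; at [16:23] → '<<6zn3>'.
Each match is replaced using the text its own group 1 captured.

'[p4]laz[q2w0]laz[<6zn3]s'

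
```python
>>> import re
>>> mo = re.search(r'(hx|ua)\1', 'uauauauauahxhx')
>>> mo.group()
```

The backreference `\1` re-matches whatever the first group consumed, character for character.
The match spans [0:4] → 'uaua'.

'uaua'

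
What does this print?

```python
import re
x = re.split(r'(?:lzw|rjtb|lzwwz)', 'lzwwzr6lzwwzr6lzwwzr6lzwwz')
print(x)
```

['', 'wzr6', 'wzr6', 'wzr6', 'wz']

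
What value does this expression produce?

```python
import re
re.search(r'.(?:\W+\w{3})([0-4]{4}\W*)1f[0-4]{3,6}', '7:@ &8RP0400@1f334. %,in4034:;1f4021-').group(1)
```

'0400@'

The match spans [0:18] → '7:@ &8RP0400@1f334'.
Captured: group 1 = '0400@'.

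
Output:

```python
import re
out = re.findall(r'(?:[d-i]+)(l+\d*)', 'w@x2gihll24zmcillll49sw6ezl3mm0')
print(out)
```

The pattern matches one or more of a character in [d-i] (non-capturing group); then one or more of the literal 'l', then zero or more of a digit (captured).
Scanning left to right: at [4:11] match 'gihll24', group 1 = 'll24'; at [14:21] match 'illll49', group 1 = 'llll49'.
`findall` collects group 1 from each match (2 total).

['ll24', 'llll49']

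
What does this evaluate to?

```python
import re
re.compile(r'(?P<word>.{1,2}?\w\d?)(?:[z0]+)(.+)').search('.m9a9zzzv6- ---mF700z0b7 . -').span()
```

This matches 1 to 2 of any character (lazy), then a word character, then optionally a digit (captured as 'word'); then one or more of one of [z0] (non-capturing group); then one or more of any character (captured).
The match spans [1:28] → 'm9a9zzzv6- ---mF700z0b7 . -'.

(1, 28)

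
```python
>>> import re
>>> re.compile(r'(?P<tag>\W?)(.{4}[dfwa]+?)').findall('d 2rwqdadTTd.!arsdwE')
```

[('', 'd 2rw'), ('', 'adTTd'), ('.', '!arsd')]

Pattern: optionally a non-word character (captured as 'tag'); then exactly 4 of any character, then one or more of one of [dfwa] (lazy) (captured).
A `+?`/`*?`/`{m,n}?` starts at its minimum and grows only as far as needed for what follows to match.
Walking the string: at [0:5] match 'd 2rw', groups = ('', 'd 2rw'); at [7:12] match 'adTTd', groups = ('', 'adTTd'); at [12:18] match '.!arsd', groups = ('.', '!arsd').
2 groups means each result is a tuple of 2 captured strings — 3 here.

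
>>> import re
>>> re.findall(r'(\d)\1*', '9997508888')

`\1` has to match the exact text group 1 already captured.
Matches: at [0:3] match '999', group 1 = '9'; at [3:4] match '7', group 1 = '7'; at [4:5] match '5', group 1 = '5'; at [5:6] match '0', group 1 = '0'; at [6:10] match '8888', group 1 = '8'.
One capturing group, so `findall` returns just the captured substring from each match — 5 in all.

['9', '7', '5', '0', '8']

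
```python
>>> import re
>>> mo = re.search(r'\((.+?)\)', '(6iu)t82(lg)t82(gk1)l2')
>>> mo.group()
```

The match spans [0:5] → '(6iu)'.

'(6iu)'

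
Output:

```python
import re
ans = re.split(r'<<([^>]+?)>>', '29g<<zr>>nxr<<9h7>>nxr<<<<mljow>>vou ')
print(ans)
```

['29g', 'zr', 'nxr', '9h7', 'nxr', '<<mljow', 'vou ']

Matches to split on: at [3:9] → '<<zr>>'; at [12:19] → '<<9h7>>'; at [22:33] → '<<<<mljow>>'.
The group in the pattern means `split` returns the separators' captures alongside the pieces.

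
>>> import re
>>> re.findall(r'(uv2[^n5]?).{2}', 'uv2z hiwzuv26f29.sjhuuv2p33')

The pattern matches the literal 'uv2', then optionally any character except [n5] (captured); then exactly 2 of any character.
Walking the string: at [0:6] match 'uv2z h', group 1 = 'uv2z'; at [9:15] match 'uv26f2', group 1 = 'uv26'; at [21:27] match 'uv2p33', group 1 = 'uv2p'.
One capturing group, so `findall` returns just the captured substring from each match — 3 in all.

['uv2z', 'uv26', 'uv2p']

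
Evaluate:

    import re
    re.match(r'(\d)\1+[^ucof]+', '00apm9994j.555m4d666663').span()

(0, 23)

`match` is anchored at position 0; if the pattern doesn't fit there, it returns None.
The match spans [0:23] → '00apm9994j.555m4d666663'.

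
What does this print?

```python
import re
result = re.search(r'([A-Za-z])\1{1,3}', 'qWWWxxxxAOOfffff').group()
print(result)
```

The backreference `\1` re-matches whatever the first group consumed, character for character.
The match spans [1:4] → 'WWW'.

WWW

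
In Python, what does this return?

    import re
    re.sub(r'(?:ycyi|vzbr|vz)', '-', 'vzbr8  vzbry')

`|` is ordered: at each position the engine commits to the first alternative that works.
Matches: at [0:4] → 'vzbr'; at [7:11] → 'vzbr'.
Every occurrence is swapped for '-'.

'-8  -y'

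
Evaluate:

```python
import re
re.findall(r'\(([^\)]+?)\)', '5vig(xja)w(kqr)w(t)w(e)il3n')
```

Walking the string: at [4:9] match '(xja)', group 1 = 'xja'; at [10:15] match '(kqr)', group 1 = 'kqr'; at [16:19] match '(t)', group 1 = 't'; at [20:23] match '(e)', group 1 = 'e'.
One capturing group, so `findall` returns just the captured substring from each match — 4 in all.

['xja', 'kqr', 't', 'e']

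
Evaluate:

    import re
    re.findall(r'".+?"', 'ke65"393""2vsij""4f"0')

A non-greedy quantifier consumes as few characters as it can — just enough that the remainder of the pattern still matches from where it stops; whatever follows it matches normally.
Since nothing is captured, `findall` lists the 3 matched substrings directly.

['"393"', '"2vsij"', '"4f"']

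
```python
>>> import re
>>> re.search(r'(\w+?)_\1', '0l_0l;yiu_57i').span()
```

After group 1 captures some text, `\1` only succeeds where that same text appears again.
`search` walks the string left to right and returns the first match it finds.
The match spans [0:5] → '0l_0l'.
Captured: group 1 = '0l'.

(0, 5)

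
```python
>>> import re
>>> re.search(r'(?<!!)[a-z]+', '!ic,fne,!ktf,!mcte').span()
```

The negative lookaround is zero-width — it rules out positions where the adjacent text would match, without consuming anything.
`re.search` scans for the first position where the pattern succeeds.
The match spans [2:3] → 'c'.

(2, 3)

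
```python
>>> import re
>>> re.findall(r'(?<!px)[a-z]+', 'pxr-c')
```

['pxr', 'c']

Because the assertion is negative and zero-width, positions next to the forbidden text are skipped.
Scanning left to right: at [0:3] → 'pxr'; at [4:5] → 'c'.
Since nothing is captured, `findall` lists the 2 matched substrings directly.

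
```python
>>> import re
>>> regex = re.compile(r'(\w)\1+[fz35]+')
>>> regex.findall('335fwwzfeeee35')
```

['3', 'w', 'e']

`\1` has to match the exact text group 1 already captured.
Matches: at [0:4] match '335f', group 1 = '3'; at [4:8] match 'wwzf', group 1 = 'w'; at [8:14] match 'eeee35', group 1 = 'e'.
`findall` collects group 1 from each match (3 total).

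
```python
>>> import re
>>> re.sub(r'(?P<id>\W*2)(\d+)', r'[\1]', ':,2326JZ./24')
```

'[:,2]JZ[./2]'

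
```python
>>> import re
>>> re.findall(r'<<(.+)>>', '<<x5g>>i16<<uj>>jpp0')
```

Scanning left to right: at [0:16] match '<<x5g>>i16<<uj>>', group 1 = 'x5g>>i16<<uj'.
`findall` collects group 1 from the one match (1 total).

['x5g>>i16<<uj']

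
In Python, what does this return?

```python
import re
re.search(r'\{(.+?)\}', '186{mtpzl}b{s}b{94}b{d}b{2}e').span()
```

(3, 10)

Because the quantifier is non-greedy, it stops expanding at the earliest point where the rest of the pattern can succeed.
The match spans [3:10] → '{mtpzl}'.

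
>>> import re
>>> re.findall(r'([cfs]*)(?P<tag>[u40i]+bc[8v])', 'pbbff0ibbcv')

The pattern matches zero or more of one of [cfs] (captured); then one or more of one of [u40i], then the literal 'bc', then one of [8v] (captured as 'tag').
With 2 capturing groups, `findall` returns a 2-tuple per match.
Nothing in the string satisfies the pattern, so the list is empty.

[]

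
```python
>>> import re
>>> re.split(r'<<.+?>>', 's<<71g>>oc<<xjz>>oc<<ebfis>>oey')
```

['s', 'oc', 'oc', 'oey']

Because the quantifier is non-greedy, it stops expanding at the earliest point where the rest of the pattern can succeed.
Matches to split on: at [1:8] → '<<71g>>'; at [10:17] → '<<xjz>>'; at [19:28] → '<<ebfis>>'.
`split` removes every match and returns the 4 fragments in between.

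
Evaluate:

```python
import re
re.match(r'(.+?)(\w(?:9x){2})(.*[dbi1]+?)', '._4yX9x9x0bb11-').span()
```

`match` is anchored at position 0; if the pattern doesn't fit there, it returns None.
The match spans [0:14] → '._4yX9x9x0bb11'.

(0, 14)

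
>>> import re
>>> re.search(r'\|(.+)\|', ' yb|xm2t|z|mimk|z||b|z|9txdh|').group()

'|xm2t|z|mimk|z||b|z|9txdh|'

Unlike `match`, `search` isn't anchored — it looks for the pattern anywhere in the string.
The match spans [3:29] → '|xm2t|z|mimk|z||b|z|9txdh|'.
Captured: group 1 = 'xm2t|z|mimk|z||b|z|9txdh'.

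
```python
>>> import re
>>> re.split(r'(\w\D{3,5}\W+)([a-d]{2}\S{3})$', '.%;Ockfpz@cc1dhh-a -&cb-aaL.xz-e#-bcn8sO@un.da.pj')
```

['.%;Ockfpz@cc1dhh-a -&cb-aaL.xz-e#-bcn', '8sO@un.', 'da.pj', '']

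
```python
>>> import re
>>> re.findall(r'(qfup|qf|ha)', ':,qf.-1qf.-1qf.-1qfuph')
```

['qf', 'qf', 'qf', 'qfup']

`|` is ordered: at each position the engine commits to the first alternative that works.
Matches: at [2:4] match 'qf', group 1 = 'qf'; at [7:9] match 'qf', group 1 = 'qf'; at [12:14] match 'qf', group 1 = 'qf'; at [17:21] match 'qfup', group 1 = 'qfup'.
With a single group, `findall` returns only what that group captured — 4 items.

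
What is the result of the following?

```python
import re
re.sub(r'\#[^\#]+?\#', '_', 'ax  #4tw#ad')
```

Each match is replaced by '_'.

'ax  _ad'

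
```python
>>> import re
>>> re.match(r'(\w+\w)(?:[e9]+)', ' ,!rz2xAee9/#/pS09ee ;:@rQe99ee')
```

None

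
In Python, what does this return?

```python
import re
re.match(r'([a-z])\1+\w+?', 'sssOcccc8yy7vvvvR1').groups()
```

('s',)

The match spans [0:4] → 'sssO'.
Captured: group 1 = 's'.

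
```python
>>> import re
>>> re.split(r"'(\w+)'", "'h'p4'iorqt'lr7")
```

['', 'h', 'p4', 'iorqt', 'lr7']

Because the pattern has a capturing group, `split` also inserts each captured text between the pieces.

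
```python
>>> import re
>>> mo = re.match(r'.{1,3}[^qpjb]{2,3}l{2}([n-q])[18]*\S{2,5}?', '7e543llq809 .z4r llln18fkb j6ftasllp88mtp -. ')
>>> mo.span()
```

`re.match` only tries the pattern at the start of the string.
The match spans [0:11] → '7e543llq809'.

(0, 11)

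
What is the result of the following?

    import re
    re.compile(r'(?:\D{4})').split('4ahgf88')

['4', '88']

The pattern matches exactly 4 of a non-digit (non-capturing group).
Matches to split on: at [1:5] → 'ahgf'.
The string is cut at each match, leaving 2 pieces.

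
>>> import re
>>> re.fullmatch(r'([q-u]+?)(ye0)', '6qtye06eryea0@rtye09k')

This matches one or more of a character in [q-u] (lazy) (captured); then the literal 'y', then the literal 'e0' (captured).
`re.fullmatch` is like wrapping the pattern in `^…$` (in single-line mode).
Here the string isn't matched end-to-end, so the call returns None.

None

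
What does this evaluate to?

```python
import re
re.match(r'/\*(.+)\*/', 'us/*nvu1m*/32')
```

`re.match` only tries the pattern at the start of the string.
Here the pattern fails at index 0, so the call returns None.

None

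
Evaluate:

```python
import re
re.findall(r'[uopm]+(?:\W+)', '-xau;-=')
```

['u;-=']

Pattern: one or more of one of [uopm]; then one or more of a non-word character (non-capturing group).
Matches: at [3:7] → 'u;-='.
No capturing groups, so `findall` returns the 1 full match string.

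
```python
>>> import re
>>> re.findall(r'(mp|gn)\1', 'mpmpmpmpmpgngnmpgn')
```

['mp', 'mp', 'gn']

`\1` has to match the exact text group 1 already captured.
With a single group, `findall` returns only what that group captured — 3 items.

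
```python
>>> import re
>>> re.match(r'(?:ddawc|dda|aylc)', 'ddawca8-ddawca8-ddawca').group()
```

'ddawc'

Alternation tries branches left to right and keeps the first one that lets the overall match succeed at that position.
`match` is anchored at position 0; if the pattern doesn't fit there, it returns None.
The match spans [0:5] → 'ddawc'.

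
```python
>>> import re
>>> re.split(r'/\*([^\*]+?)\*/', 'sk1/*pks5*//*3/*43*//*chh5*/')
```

With a capturing group present, the delimiter's captured portion is kept in the result list.

['sk1', 'pks5', '/*3', '43', '', 'chh5', '']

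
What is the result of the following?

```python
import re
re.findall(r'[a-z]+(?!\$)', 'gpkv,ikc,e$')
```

The negative lookaround is zero-width — it rules out positions where the adjacent text would match, without consuming anything.
Walking the string: at [0:4] → 'gpkv'; at [5:8] → 'ikc'.
No capturing groups, so `findall` returns the 2 full match strings.

['gpkv', 'ikc']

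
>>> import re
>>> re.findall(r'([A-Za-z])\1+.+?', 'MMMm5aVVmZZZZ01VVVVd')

['M', 'V', 'Z', 'V']

`\1` is not a pattern — it's the concrete string captured by group 1, re-applied verbatim.
Matches: at [0:4] match 'MMMm', group 1 = 'M'; at [6:9] match 'VVm', group 1 = 'V'; at [9:14] match 'ZZZZ0', group 1 = 'Z'; at [15:20] match 'VVVVd', group 1 = 'V'.
Because there's exactly one group, `findall` drops the full match and keeps group 1 from each hit.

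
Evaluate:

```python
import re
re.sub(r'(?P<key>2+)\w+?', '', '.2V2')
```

This matches one or more of a literal '2' (captured as 'key'); then one or more of a word character (lazy).
A `+?`/`*?`/`{m,n}?` starts at its minimum and grows only as far as needed for what follows to match.
Matches: at [1:3] → '2V'.
Every occurrence is swapped for ''.

'.2'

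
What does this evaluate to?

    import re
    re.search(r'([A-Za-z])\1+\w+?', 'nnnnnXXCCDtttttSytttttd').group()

'nnnnnX'

A backreference is literal: `\1` must see the identical characters the first group matched.
The match spans [0:6] → 'nnnnnX'.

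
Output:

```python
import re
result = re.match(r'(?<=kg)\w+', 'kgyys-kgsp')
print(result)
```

None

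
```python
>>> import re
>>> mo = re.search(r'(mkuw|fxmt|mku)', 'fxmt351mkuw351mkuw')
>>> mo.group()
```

'fxmt'

`re.search` tries every starting position until one works.
The match spans [0:4] → 'fxmt'.
Captured: group 1 = 'fxmt'.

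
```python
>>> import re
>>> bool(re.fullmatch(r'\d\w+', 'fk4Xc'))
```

The pattern matches a digit; then one or more of a word character.
For `fullmatch`, every character of the input must be accounted for by the pattern.
Here the string isn't matched end-to-end, so the call returns None, and `bool(None)` is False.

False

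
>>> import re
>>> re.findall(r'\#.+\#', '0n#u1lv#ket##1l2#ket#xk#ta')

['#u1lv#ket##1l2#ket#xk#']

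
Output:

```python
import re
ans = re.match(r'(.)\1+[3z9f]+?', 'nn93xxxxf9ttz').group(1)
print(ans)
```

n

A backreference is literal: `\1` must see the identical characters the first group matched.
`match` is anchored at position 0; if the pattern doesn't fit there, it returns None.
The match spans [0:3] → 'nn9'.
Captured: group 1 = 'n'.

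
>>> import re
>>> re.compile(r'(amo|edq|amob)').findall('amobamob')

['amo', 'amo']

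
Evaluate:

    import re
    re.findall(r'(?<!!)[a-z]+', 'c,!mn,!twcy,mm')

['c', 'n', 'wcy', 'mm']

`(?!…)`/`(?<!…)` only lets a position through if the neighbouring text does NOT match; no characters are consumed.
`findall` yields the raw match text (4 of them) because the pattern has no groups.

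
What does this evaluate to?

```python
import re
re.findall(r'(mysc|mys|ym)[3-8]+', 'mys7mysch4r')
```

['mys']

Scanning left to right: at [0:4] match 'mys7', group 1 = 'mys'.
Because there's exactly one group, `findall` drops the full match and keeps group 1 from the one hit.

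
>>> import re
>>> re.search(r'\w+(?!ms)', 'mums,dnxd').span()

The negative lookahead/lookbehind blocks any match where the forbidden context is present.
`search` walks the string left to right and returns the first match it finds.
The match spans [0:4] → 'mums'.

(0, 4)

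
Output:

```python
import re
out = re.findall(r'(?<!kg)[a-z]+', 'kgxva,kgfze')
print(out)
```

['kgxva', 'kgfze']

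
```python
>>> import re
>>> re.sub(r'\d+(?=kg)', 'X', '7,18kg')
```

'7,Xkg'

The positive lookaround only admits positions where the adjacent text matches; those characters stay outside the span.
Every occurrence is swapped for 'X'.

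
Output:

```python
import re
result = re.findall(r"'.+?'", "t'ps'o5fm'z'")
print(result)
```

["'ps'", "'z'"]

A non-greedy quantifier consumes as few characters as it can — just enough that the remainder of the pattern still matches from where it stops; whatever follows it matches normally.
No capturing groups, so `findall` returns the 2 full match strings.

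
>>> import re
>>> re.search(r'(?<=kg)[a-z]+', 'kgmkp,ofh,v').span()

Lookahead/lookbehind check context without consuming it, so the matched span excludes the asserted characters.
`re.search` scans for the first position where the pattern succeeds.
The match spans [2:5] → 'mkp'.

(2, 5)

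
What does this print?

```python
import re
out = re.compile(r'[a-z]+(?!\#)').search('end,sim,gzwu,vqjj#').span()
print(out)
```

A negative assertion filters positions out without eating any characters.
The match spans [0:3] → 'end'.

(0, 3)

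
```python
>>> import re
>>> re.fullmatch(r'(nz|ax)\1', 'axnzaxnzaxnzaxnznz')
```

`\1` is not a pattern — it's the concrete string captured by group 1, re-applied verbatim.
`re.fullmatch` is like wrapping the pattern in `^…$` (in single-line mode).
Here the pattern can't cover the whole string, so the call returns None.

None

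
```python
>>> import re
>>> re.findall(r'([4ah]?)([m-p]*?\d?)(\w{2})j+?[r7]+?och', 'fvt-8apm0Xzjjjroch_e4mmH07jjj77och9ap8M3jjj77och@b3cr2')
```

[('a', 'pm0', 'Xz'), ('', '0', '7j'), ('a', 'p8', 'M3')]

This matches optionally one of [4ah] (captured); then zero or more of a character in [m-p] (lazy), then optionally a digit (captured); then exactly 2 of a word character (captured); then one or more of the literal 'j' (lazy), then one or more of one of [r7] (lazy), then the literal 'och'.
Scanning left to right: at [5:18] match 'apm0Xzjjjroch', groups = ('a', 'pm0', 'Xz'); at [24:34] match '07jjj77och', groups = ('', '0', '7j'); at [35:48] match 'ap8M3jjj77och', groups = ('a', 'p8', 'M3').
Multiple groups make `findall` return tuples — one 3-tuple for each match.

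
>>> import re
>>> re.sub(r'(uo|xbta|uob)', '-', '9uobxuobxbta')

'9-bx-b-'

`|` is ordered: at each position the engine commits to the first alternative that works.
Every occurrence is swapped for '-'.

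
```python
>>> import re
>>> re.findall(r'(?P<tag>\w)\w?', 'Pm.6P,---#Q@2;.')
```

['P', '6', 'Q', '2']

Because there's exactly one group, `findall` drops the full match and keeps group 1 from each hit.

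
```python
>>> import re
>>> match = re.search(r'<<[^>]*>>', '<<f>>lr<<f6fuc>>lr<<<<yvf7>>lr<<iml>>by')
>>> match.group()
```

'<<f>>'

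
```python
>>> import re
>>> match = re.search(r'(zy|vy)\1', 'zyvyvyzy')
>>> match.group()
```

After group 1 captures some text, `\1` only succeeds where that same text appears again.
`search` walks the string left to right and returns the first match it finds.
The match spans [2:6] → 'vyvy'.
Captured: group 1 = 'vy'.

'vyvy'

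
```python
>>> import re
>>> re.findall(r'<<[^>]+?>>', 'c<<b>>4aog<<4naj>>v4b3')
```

['<<b>>', '<<4naj>>']

Walking the string: at [1:6] → '<<b>>'; at [10:18] → '<<4naj>>'.
With no groups in the pattern, `findall` gives back each whole match — 2 here.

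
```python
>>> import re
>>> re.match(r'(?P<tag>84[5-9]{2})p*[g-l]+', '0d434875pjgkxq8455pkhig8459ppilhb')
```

With `match`, the pattern is implicitly anchored at the beginning.
Here the string doesn't start with a match, so the call returns None.

None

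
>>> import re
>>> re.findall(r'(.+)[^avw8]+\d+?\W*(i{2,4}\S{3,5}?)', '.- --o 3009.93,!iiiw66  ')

[('.- --o 3009.', 'iiiw66')]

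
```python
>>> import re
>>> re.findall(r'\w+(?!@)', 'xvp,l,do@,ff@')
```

['xvp', 'l', 'd', 'f']

`(?!…)`/`(?<!…)` only lets a position through if the neighbouring text does NOT match; no characters are consumed.
Scanning left to right: at [0:3] → 'xvp'; at [4:5] → 'l'; at [6:7] → 'd'; at [10:11] → 'f'.
No capturing groups, so `findall` returns the 4 full match strings.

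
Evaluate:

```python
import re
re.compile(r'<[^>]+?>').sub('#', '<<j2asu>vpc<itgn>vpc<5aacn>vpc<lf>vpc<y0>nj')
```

Matches: at [0:8] → '<<j2asu>'; at [11:17] → '<itgn>'; at [20:27] → '<5aacn>'; at [30:34] → '<lf>'; at [37:41] → '<y0>'.
`sub` substitutes '#' at each match site.

'#vpc#vpc#vpc#vpc#nj'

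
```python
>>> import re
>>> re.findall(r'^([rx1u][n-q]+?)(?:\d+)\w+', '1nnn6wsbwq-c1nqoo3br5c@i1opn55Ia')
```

['1nnn']

Pattern: anchored at the start of the string; then one of [rx1u], then one or more of a character in [n-q] (lazy) (captured); then one or more of a digit (non-capturing group); then one or more of a word character.
Scanning left to right: at [0:10] match '1nnn6wsbwq', group 1 = '1nnn'.
`findall` collects group 1 from the one match (1 total).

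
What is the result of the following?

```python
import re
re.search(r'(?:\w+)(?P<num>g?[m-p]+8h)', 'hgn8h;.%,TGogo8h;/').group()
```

'hgn8h'

The pattern matches one or more of a word character (non-capturing group); then optionally the literal 'g', then one or more of a character in [m-p], then the literal '8h' (captured as 'num').
The match spans [0:5] → 'hgn8h'.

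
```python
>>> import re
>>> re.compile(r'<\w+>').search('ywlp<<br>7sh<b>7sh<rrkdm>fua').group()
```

`search` walks the string left to right and returns the first match it finds.
The match spans [5:9] → '<br>'.

'<br>'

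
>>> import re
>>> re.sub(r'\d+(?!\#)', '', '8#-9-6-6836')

Because the assertion is negative and zero-width, positions next to the forbidden text are skipped.
Matches: at [3:4] → '9'; at [5:6] → '6'; at [7:11] → '6836'.
Each match is replaced by ''.

'8#---'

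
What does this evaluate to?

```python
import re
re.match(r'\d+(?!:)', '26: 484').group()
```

'2'

With `match`, the pattern is implicitly anchored at the beginning.
The match spans [0:1] → '2'.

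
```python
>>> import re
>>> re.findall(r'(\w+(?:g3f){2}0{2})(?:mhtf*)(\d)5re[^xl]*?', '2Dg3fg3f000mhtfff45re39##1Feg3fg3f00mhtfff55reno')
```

The pattern matches one or more of a word character, then the literal 'g3f' repeated 2 times, then exactly 2 of the literal '0' (captured); then the literal 'mht', then zero or more of a literal 'f' (non-capturing group); then a digit (captured); then the literal '5re', then zero or more of any character except [xl] (lazy).
Scanning left to right: at [25:46] match '1Feg3fg3f00mhtfff55re', groups = ('1Feg3fg3f00', '5').
2 groups means the one result is a tuple of 2 captured strings — 1 here.

[('1Feg3fg3f00', '5')]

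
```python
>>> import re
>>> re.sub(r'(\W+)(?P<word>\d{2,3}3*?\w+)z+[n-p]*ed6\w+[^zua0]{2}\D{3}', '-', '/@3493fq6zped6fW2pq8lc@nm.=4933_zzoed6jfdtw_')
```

Pattern: one or more of a non-word character (captured); then 2 to 3 of a digit, then zero or more of a literal '3' (lazy), then one or more of a word character (captured as 'word'); then one or more of the literal 'z', then zero or more of a character in [n-p], then the literal 'ed6'; then one or more of a word character, then exactly 2 of any character except [zua0], then exactly 3 of a non-digit.
Matches: at [0:27] → '/@3493fq6zped6fW2pq8lc@nm.='.
Every occurrence is swapped for '-'.

'-4933_zzoed6jfdtw_'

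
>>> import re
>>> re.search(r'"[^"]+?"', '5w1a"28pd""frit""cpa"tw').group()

'"28pd"'

`re.search` scans for the first position where the pattern succeeds.
The match spans [4:10] → '"28pd"'.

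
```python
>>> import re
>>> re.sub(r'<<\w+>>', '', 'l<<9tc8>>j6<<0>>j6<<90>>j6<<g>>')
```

'lj6j6j6'

Matches: at [1:9] → '<<9tc8>>'; at [11:16] → '<<0>>'; at [18:24] → '<<90>>'; at [26:31] → '<<g>>'.
`sub` substitutes '' at each match site.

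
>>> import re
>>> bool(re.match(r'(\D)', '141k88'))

False

The pattern matches a non-digit (captured).
`re.match` only tries the pattern at the start of the string.
Here the string doesn't start with a match, so the call returns None, and `bool(None)` is False.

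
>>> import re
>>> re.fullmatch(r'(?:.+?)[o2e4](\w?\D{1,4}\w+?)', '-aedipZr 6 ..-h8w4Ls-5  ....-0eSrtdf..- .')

`re.fullmatch` requires the pattern to consume the entire string.
Here the string isn't matched end-to-end, so the call returns None.

None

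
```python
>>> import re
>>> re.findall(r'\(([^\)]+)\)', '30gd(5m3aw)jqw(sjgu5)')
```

`findall` collects group 1 from each match (2 total).

['5m3aw', 'sjgu5']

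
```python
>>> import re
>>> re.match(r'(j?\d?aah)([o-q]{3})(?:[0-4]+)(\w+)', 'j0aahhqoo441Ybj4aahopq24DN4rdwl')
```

None

Pattern: optionally the literal 'j', then optionally a digit, then the literal 'aah' (captured); then exactly 3 of a character in [o-q] (captured); then one or more of a character in [0-4] (non-capturing group); then one or more of a word character (captured).
`re.match` won't scan ahead — the pattern has to work from the very first character.
Here the string doesn't start with a match, so the call returns None.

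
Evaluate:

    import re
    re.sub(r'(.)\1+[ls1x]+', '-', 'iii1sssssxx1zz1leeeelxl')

'---'

`\1` is not a pattern — it's the concrete string captured by group 1, re-applied verbatim.
Matches: at [0:12] → 'iii1sssssxx1'; at [12:16] → 'zz1l'; at [16:23] → 'eeeelxl'.
Each match is replaced by '-'.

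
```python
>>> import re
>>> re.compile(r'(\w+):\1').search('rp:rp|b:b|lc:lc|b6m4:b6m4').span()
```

After group 1 captures some text, `\1` only succeeds where that same text appears again.
`re.search` tries every starting position until one works.
The match spans [0:5] → 'rp:rp'.
Captured: group 1 = 'rp'.

(0, 5)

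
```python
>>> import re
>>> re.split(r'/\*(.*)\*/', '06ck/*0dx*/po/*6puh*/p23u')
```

['06ck', '0dx*/po/*6puh', 'p23u']

Matches to split on: at [4:21] → '/*0dx*/po/*6puh*/'.
With a capturing group present, the delimiter's captured portion is kept in the result list.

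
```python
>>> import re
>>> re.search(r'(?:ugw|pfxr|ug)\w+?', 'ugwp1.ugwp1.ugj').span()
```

`|` is ordered: at each position the engine commits to the first alternative that works.
`search` walks the string left to right and returns the first match it finds.
The match spans [0:4] → 'ugwp'.

(0, 4)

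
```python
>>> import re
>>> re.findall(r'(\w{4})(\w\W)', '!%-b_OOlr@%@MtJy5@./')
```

[('_OOl', 'r@'), ('MtJy', '5@')]

With 2 capturing groups, `findall` returns a 2-tuple per match.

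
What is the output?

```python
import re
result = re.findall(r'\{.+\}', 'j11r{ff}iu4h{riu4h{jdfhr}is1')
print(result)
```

Walking the string: at [4:25] → '{ff}iu4h{riu4h{jdfhr}'.
Since nothing is captured, `findall` lists the 1 matched substring directly.

['{ff}iu4h{riu4h{jdfhr}']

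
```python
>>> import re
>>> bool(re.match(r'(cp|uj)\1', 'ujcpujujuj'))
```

False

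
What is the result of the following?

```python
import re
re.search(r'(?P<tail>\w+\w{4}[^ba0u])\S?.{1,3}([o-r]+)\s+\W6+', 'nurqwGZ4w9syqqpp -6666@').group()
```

The pattern matches one or more of a word character, then exactly 4 of a word character, then any character except [ba0u] (captured as 'tail'); then optionally a non-whitespace character, then 1 to 3 of any character; then one or more of a character in [o-r] (captured); then one or more of whitespace, then a non-word character, then one or more of the literal '6'.
The match spans [0:22] → 'nurqwGZ4w9syqqpp -6666'.

'nurqwGZ4w9syqqpp -6666'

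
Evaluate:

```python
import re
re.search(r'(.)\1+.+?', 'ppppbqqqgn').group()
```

'ppppb'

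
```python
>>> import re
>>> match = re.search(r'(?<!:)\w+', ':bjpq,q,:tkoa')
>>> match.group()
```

'jpq'

Because the assertion is negative and zero-width, positions next to the forbidden text are skipped.
`re.search` tries every starting position until one works.
The match spans [2:5] → 'jpq'.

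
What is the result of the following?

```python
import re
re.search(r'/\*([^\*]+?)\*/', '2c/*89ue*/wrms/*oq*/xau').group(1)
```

'89ue'

The match spans [2:10] → '/*89ue*/'.
Captured: group 1 = '89ue'.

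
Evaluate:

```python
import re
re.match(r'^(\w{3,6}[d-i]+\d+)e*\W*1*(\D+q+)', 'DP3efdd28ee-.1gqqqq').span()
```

(0, 19)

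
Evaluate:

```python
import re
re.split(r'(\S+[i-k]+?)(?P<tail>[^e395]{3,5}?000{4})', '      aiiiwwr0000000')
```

The `?` after the quantifier makes it lazy — it takes as little as possible before letting the rest of the pattern try.
With a capturing group present, the delimiter's captured portion is kept in the result list.

['      ', 'aiii', 'wwr000000', '0']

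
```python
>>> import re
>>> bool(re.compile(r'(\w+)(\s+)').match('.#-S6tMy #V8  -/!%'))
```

`re.match` won't scan ahead — the pattern has to work from the very first character.
Here position 0 doesn't satisfy it, so the call returns None, and `bool(None)` is False.

False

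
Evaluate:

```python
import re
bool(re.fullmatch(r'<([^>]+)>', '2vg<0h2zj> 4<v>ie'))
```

`re.fullmatch` requires the pattern to consume the entire string.
Here there's no way to consume every character, so the call returns None, and `bool(None)` is False.

False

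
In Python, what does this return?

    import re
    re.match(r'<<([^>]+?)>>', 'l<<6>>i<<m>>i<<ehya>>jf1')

`match` is anchored at position 0; if the pattern doesn't fit there, it returns None.
Here the pattern fails at index 0, so the call returns None.

None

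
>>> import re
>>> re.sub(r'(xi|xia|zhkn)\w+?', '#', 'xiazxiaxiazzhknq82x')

'#z##z#82x'

Alternation tries branches left to right and keeps the first one that lets the overall match succeed at that position.
Matches: at [0:3] → 'xia'; at [4:7] → 'xia'; at [7:10] → 'xia'; at [11:16] → 'zhknq'.
`sub` substitutes '#' at each match site.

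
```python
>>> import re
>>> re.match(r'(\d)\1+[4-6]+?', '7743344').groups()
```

`\1` is not a pattern — it's the concrete string captured by group 1, re-applied verbatim.
With `match`, the pattern is implicitly anchored at the beginning.
The match spans [0:3] → '774'.
Captured: group 1 = '7'.

('7',)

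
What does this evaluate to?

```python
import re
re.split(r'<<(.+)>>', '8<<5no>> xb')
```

`re.split` interleaves the captured-group text with the surrounding fragments.

['8', '5no', ' xb']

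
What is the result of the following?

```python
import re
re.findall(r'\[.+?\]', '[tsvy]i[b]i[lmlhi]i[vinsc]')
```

['[tsvy]', '[b]', '[lmlhi]', '[vinsc]']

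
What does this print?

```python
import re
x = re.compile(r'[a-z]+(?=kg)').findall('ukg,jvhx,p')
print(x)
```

['u']

The positive lookaround only admits positions where the adjacent text matches; those characters stay outside the span.
Scanning left to right: at [0:1] → 'u'.
`findall` yields the raw match text (1 of them) because the pattern has no groups.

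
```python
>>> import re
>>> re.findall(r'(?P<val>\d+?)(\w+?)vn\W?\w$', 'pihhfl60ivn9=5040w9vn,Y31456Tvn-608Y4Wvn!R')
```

This matches one or more of a digit (lazy) (captured as 'val'); then one or more of a word character (lazy) (captured); then the literal 'vn', then optionally a non-word character, then a word character; then anchored at the end.
A non-greedy quantifier consumes as few characters as it can — just enough that the remainder of the pattern still matches from where it stops; whatever follows it matches normally.
Walking the string: at [32:42] match '608Y4Wvn!R', groups = ('6', '08Y4W').
With 2 capturing groups, `findall` returns a 2-tuple per match.

[('6', '08Y4W')]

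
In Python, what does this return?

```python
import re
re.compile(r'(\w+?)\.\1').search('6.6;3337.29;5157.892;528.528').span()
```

`\1` has to match the exact text group 1 already captured.
`re.search` tries every starting position until one works.
The match spans [0:3] → '6.6'.
Captured: group 1 = '6'.

(0, 3)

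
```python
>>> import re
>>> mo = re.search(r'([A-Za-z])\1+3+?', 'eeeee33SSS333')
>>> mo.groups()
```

('e',)

The match spans [0:6] → 'eeeee3'.
Captured: group 1 = 'e'.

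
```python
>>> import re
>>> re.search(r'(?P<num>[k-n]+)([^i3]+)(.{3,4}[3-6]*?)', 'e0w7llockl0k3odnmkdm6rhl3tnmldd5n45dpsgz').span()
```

(4, 16)

The pattern matches one or more of a character in [k-n] (captured as 'num'); then one or more of any character except [i3] (captured); then 3 to 4 of any character, then zero or more of a character in [3-6] (lazy) (captured).
The match spans [4:16] → 'llockl0k3odn'.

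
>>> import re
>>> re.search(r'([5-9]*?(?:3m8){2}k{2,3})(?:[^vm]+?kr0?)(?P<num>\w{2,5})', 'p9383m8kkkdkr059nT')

Here no position works, so the call returns None.

None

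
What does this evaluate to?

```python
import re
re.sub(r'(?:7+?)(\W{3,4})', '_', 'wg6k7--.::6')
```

Each match is replaced by '_'.

'wg6k_:6'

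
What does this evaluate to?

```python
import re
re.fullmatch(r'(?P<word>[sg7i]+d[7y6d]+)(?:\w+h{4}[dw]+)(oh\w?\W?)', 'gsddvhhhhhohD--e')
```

`re.fullmatch` is like wrapping the pattern in `^…$` (in single-line mode).
Here there's no way to consume every character, so the call returns None.

None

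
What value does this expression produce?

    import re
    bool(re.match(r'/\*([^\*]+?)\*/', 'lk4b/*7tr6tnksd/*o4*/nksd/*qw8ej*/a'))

False

`re.match` only tries the pattern at the start of the string.
Here position 0 doesn't satisfy it, so the call returns None, and `bool(None)` is False.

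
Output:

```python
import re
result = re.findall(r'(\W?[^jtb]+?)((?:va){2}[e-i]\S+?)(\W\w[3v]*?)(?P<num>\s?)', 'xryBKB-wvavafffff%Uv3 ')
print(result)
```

[('xryBKB-w', 'vavafffff', '%U', '')]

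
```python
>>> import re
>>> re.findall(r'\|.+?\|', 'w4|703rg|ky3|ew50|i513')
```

['|703rg|', '|ew50|']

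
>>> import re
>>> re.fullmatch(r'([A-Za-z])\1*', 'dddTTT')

`re.fullmatch` requires the pattern to consume the entire string.
Here the string isn't matched end-to-end, so the call returns None.

None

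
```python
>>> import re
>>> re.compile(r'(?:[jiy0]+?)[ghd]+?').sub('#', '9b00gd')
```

'9b#d'

This matches one or more of one of [jiy0] (lazy) (non-capturing group); then one or more of one of [ghd] (lazy).
Matches: at [2:5] → '00g'.
Each match is replaced by '#'.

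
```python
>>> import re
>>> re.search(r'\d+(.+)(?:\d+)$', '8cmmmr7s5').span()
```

The pattern matches one or more of a digit; then one or more of any character (captured); then one or more of a digit (non-capturing group); then anchored at the end.
`re.search` scans for the first position where the pattern succeeds.
The match spans [0:9] → '8cmmmr7s5'.
Captured: group 1 = 'cmmmr7s'.

(0, 9)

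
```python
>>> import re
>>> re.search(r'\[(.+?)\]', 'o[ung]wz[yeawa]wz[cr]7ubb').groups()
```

`search` walks the string left to right and returns the first match it finds.
The match spans [1:6] → '[ung]'.
Captured: group 1 = 'ung'.

('ung',)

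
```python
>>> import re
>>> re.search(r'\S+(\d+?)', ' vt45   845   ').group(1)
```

'5'

This matches one or more of a non-whitespace character; then one or more of a digit (lazy) (captured).
Unlike `match`, `search` isn't anchored — it looks for the pattern anywhere in the string.
The match spans [1:5] → 'vt45'.
Captured: group 1 = '5'.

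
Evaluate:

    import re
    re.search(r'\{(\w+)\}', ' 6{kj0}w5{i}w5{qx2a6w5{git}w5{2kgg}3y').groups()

('kj0',)

`re.search` tries every starting position until one works.
The match spans [2:7] → '{kj0}'.
Captured: group 1 = 'kj0'.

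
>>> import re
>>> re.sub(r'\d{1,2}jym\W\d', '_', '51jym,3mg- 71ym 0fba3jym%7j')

'_mg- 71ym 0fba_j'

This matches 1 to 2 of a digit; then the literal 'jym', then a non-word character, then a digit.
Matches: at [0:7] → '51jym,3'; at [20:26] → '3jym%7'.
`sub` substitutes '_' at each match site.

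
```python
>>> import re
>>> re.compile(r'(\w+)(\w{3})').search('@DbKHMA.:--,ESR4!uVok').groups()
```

The match spans [1:7] → 'DbKHMA'.
Captured: group 1 = 'DbK', group 2 = 'HMA'.

('DbK', 'HMA')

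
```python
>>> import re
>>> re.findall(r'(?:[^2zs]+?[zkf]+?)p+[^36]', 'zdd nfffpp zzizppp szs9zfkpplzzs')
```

['dd nfffpp ', 'izppp ', '9zfkppl']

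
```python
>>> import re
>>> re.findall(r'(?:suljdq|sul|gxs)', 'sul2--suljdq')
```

Alternation isn't longest-match — the leftmost alternative that fits at this position is chosen.
Matches: at [0:3] → 'sul'; at [6:12] → 'suljdq'.
No capturing groups, so `findall` returns the 2 full match strings.

['sul', 'suljdq']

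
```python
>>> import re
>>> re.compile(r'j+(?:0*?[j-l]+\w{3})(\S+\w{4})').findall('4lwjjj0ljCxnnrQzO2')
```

['nrQzO2']

Pattern: one or more of a literal 'j'; then zero or more of the literal '0' (lazy), then one or more of a character in [j-l], then exactly 3 of a word character (non-capturing group); then one or more of a non-whitespace character, then exactly 4 of a word character (captured).
Scanning left to right: at [3:18] match 'jjj0ljCxnnrQzO2', group 1 = 'nrQzO2'.
With a single group, `findall` returns only what that group captured — 1 item.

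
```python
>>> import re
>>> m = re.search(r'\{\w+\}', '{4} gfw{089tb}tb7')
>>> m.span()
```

`re.search` scans for the first position where the pattern succeeds.
The match spans [0:3] → '{4}'.

(0, 3)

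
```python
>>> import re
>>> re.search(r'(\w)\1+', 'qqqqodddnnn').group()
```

'qqqq'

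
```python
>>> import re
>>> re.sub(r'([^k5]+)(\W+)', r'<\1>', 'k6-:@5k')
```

This matches one or more of any character except [k5] (captured); then one or more of a non-word character (captured).
Matches: at [1:5] → '6-:@'.
`\1` in the replacement pulls in group 1's text for each match.

'k<6-:>5k'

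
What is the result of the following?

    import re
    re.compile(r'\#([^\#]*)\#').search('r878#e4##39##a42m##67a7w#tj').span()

(4, 8)

`search` walks the string left to right and returns the first match it finds.
The match spans [4:8] → '#e4#'.
Captured: group 1 = 'e4'.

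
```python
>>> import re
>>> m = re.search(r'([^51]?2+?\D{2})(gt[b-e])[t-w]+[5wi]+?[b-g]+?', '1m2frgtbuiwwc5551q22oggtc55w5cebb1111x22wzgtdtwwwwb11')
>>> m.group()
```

'm2frgtbuiwwc'

Pattern: optionally any character except [51], then one or more of a literal '2' (lazy), then exactly 2 of a non-digit (captured); then the literal 'gt', then a character in [b-e] (captured); then one or more of a character in [t-w], then one or more of one of [5wi] (lazy); then one or more of a character in [b-g] (lazy).
The match spans [1:13] → 'm2frgtbuiwwc'.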